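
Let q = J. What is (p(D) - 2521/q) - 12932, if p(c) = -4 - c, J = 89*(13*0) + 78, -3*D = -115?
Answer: -338173/26 ≈ -13007.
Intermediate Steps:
D = 115/3 (D = -⅓*(-115) = 115/3 ≈ 38.333)
J = 78 (J = 89*0 + 78 = 0 + 78 = 78)
q = 78
(p(D) - 2521/q) - 12932 = ((-4 - 1*115/3) - 2521/78) - 12932 = ((-4 - 115/3) - 2521*1/78) - 12932 = (-127/3 - 2521/78) - 12932 = -1941/26 - 12932 = -338173/26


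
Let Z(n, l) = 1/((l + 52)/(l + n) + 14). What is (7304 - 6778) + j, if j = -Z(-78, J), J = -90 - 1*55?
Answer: 1690867/3215 ≈ 525.93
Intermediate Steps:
J = -145 (J = -90 - 55 = -145)
Z(n, l) = 1/(14 + (52 + l)/(l + n)) (Z(n, l) = 1/((52 + l)/(l + n) + 14) = 1/(14 + (52 + l)/(l + n)))
j = -223/3215 (j = -(-145 - 78)/(52 + 14*(-78) + 15*(-145)) = -(-223)/(52 - 1092 - 2175) = -(-223)/(-3215) = -(-1)*(-223)/3215 = -1*223/3215 = -223/3215 ≈ -0.069362)
(7304 - 6778) + j = (7304 - 6778) - 223/3215 = 526 - 223/3215 = 1690867/3215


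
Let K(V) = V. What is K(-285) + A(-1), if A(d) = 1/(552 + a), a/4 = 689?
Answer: -942779/3308 ≈ -285.00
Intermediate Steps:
a = 2756 (a = 4*689 = 2756)
A(d) = 1/3308 (A(d) = 1/(552 + 2756) = 1/3308)
K(-285) + A(-1) = -285 + 1/3308 = -942779/3308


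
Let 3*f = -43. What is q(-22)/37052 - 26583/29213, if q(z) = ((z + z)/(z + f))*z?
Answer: -26861186499/29495402071 ≈ -0.91069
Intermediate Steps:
f = -43/3 (f = (⅓)*(-43) = -43/3 ≈ -14.333)
q(z) = 2*z²/(-43/3 + z) (q(z) = ((z + z)/(z - 43/3))*z = ((2*z)/(-43/3 + z))*z = (2*z/(-43/3 + z))*z = 2*z²/(-43/3 + z))
q(-22)/37052 - 26583/29213 = (6*(-22)²/(-43 + 3*(-22)))/37052 - 26583/29213 = (6*484/(-43 - 66))*(1/37052) - 26583*1/29213 = (6*484/(-109))*(1/37052) - 26583/29213 = (6*484*(-1/109))*(1/37052) - 26583/29213 = -2904/109*1/37052 - 26583/29213 = -726/1009667 - 26583/29213 = -26861186499/29495402071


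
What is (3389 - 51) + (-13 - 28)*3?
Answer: 3215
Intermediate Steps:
(3389 - 51) + (-13 - 28)*3 = 3338 - 41*3 = 3338 - 123 = 3215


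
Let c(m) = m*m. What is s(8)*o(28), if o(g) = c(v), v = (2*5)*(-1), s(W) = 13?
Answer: 1300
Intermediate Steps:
v = -10 (v = 10*(-1) = -10)
c(m) = m²
o(g) = 100 (o(g) = (-10)² = 100)
s(8)*o(28) = 13*100 = 1300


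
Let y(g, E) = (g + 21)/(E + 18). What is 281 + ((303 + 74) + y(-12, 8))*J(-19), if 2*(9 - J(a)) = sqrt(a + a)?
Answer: 95605/26 - 9811*I*sqrt(38)/52 ≈ 3677.1 - 1163.1*I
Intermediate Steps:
J(a) = 9 - sqrt(2)*sqrt(a)/2 (J(a) = 9 - sqrt(a + a)/2 = 9 - sqrt(2)*sqrt(a)/2)
y(g, E) = (21 + g)/(18 + E)
281 + ((303 + 74) + y(-12, 8))*J(-19) = 281 + ((303 + 74) + (21 - 12)/(18 + 8))*(9 - sqrt(2)*sqrt(-19)/2) = 281 + (377 + 9/26)*(9 - sqrt(2)*I*sqrt(19)/2) = 281 + (377 + (1/26)*9)*(9 - I*sqrt(38)/2) = 281 + (377 + 9/26)*(9 - I*sqrt(38)/2) = 281 + 9811*(9 - I*sqrt(38)/2)/26 = 281 + (88299/26 - 9811*I*sqrt(38)/52) = 95605/26 - 9811*I*sqrt(38)/52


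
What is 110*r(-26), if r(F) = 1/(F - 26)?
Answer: -55/26 ≈ -2.1154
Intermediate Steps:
r(F) = 1/(-26 + F)
110*r(-26) = 110/(-26 - 26) = 110/(-52) = 110*(-1/52) = -55/26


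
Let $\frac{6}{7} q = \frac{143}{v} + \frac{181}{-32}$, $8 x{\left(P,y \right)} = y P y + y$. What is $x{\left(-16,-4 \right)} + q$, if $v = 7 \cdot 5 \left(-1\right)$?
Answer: $- \frac{14037}{320} \approx -43.866$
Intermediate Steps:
$v = -35$ ($v = 35 \left(-1\right) = -35$)
$x{\left(P,y \right)} = \frac{y}{8} + \frac{P y^{2}}{8}$ ($x{\left(P,y \right)} = \frac{y P y + y}{8} = \frac{P y y + y}{8} = \frac{P y^{2} + y}{8} = \frac{y + P y^{2}}{8} = \frac{y}{8} + \frac{P y^{2}}{8}$)
$q = - \frac{3637}{320}$ ($q = \frac{7 \left(\frac{143}{-35} + \frac{181}{-32}\right)}{6} = \frac{7 \left(143 \left(- \frac{1}{35}\right) + 181 \left(- \frac{1}{32}\right)\right)}{6} = \frac{7 \left(- \frac{143}{35} - \frac{181}{32}\right)}{6} = \frac{7}{6} \left(- \frac{10911}{1120}\right) = - \frac{3637}{320} \approx -11.366$)
$x{\left(-16,-4 \right)} + q = \frac{1}{8} \left(-4\right) \left(1 - -64\right) - \frac{3637}{320} = \frac{1}{8} \left(-4\right) \left(1 + 64\right) - \frac{3637}{320} = \frac{1}{8} \left(-4\right) 65 - \frac{3637}{320} = - \frac{65}{2} - \frac{3637}{320} = - \frac{14037}{320}$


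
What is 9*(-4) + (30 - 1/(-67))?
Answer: -401/67 ≈ -5.9851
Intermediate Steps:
9*(-4) + (30 - 1/(-67)) = -36 + (30 - 1*(-1/67)) = -36 + (30 + 1/67) = -36 + 2011/67 = -401/67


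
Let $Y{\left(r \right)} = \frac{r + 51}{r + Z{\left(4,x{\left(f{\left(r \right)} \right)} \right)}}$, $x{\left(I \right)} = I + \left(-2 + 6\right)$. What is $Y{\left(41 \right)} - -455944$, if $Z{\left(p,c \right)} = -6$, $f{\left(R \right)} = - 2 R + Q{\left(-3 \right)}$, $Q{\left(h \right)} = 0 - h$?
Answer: $\frac{15958132}{35} \approx 4.5595 \cdot 10^{5}$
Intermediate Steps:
$Q{\left(h \right)} = - h$
$f{\left(R \right)} = 3 - 2 R$ ($f{\left(R \right)} = - 2 R - -3 = - 2 R + 3 = 3 - 2 R$)
$x{\left(I \right)} = 4 + I$ ($x{\left(I \right)} = I + 4 = 4 + I$)
$Y{\left(r \right)} = \frac{51 + r}{-6 + r}$ ($Y{\left(r \right)} = \frac{r + 51}{r - 6} = \frac{51 + r}{-6 + r}$)
$Y{\left(41 \right)} - -455944 = \frac{51 + 41}{-6 + 41} - -455944 = \frac{1}{35} \cdot 92 + 455944 = \frac{92}{35} + 455944 = \frac{15958132}{35}$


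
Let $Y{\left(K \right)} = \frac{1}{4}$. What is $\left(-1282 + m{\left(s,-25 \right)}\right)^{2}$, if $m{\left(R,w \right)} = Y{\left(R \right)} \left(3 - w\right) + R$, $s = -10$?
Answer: $1651225$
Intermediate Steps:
$Y{\left(K \right)} = \frac{1}{4}$
$m{\left(R,w \right)} = \frac{3}{4} + R - \frac{w}{4}$ ($m{\left(R,w \right)} = \frac{3 - w}{4} + R = \left(\frac{3}{4} - \frac{w}{4}\right) + R = \frac{3}{4} + R - \frac{w}{4}$)
$\left(-1282 + m{\left(s,-25 \right)}\right)^{2} = \left(-1282 - 3\right)^{2} = \left(-1285\right)^{2} = 1651225$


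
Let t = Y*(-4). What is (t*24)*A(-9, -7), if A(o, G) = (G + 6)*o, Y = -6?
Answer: 5184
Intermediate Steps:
A(o, G) = o*(6 + G) (A(o, G) = (6 + G)*o = o*(6 + G))
t = 24 (t = -6*(-4) = 24)
(t*24)*A(-9, -7) = (24*24)*(-9*(6 - 7)) = 576*(-9*(-1)) = 576*9 = 5184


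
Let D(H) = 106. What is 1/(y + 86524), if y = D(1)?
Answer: 1/86630 ≈ 1.1543e-5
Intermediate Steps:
y = 106
1/(y + 86524) = 1/(106 + 86524) = 1/86630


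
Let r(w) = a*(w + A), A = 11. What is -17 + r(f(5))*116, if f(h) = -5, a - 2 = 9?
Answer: 7639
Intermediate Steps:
a = 11 (a = 2 + 9 = 11)
r(w) = 121 + 11*w (r(w) = 11*(w + 11) = 11*(11 + w) = 121 + 11*w)
-17 + r(f(5))*116 = -17 + (121 + 11*(-5))*116 = -17 + (121 - 55)*116 = -17 + 66*116 = -17 + 7656 = 7639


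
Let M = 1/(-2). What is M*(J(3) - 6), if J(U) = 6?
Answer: 0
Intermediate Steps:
M = -½ ≈ -0.50000
M*(J(3) - 6) = -(6 - 6)/2 = -½*0 = 0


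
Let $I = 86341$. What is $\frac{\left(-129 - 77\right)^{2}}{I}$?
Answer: $\frac{42436}{86341} \approx 0.49149$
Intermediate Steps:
$\frac{\left(-129 - 77\right)^{2}}{I} = \frac{\left(-129 - 77\right)^{2}}{86341} = \left(-206\right)^{2} \cdot \frac{1}{86341} = 42436 \cdot \frac{1}{86341} = \frac{42436}{86341}$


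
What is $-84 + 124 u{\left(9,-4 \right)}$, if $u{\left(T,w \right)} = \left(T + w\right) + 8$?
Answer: $1528$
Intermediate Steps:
$u{\left(T,w \right)} = 8 + T + w$
$-84 + 124 u{\left(9,-4 \right)} = -84 + 124 \left(8 + 9 - 4\right) = -84 + 124 \cdot 13 = -84 + 1612 = 1528$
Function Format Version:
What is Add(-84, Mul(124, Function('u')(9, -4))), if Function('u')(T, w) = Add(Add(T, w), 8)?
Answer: 1528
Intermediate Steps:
Function('u')(T, w) = Add(8, T, w)
Add(-84, Mul(124, Function('u')(9, -4))) = Add(-84, Mul(124, Add(8, 9, -4))) = Add(-84, Mul(124, 13)) = Add(-84, 1612) = 1528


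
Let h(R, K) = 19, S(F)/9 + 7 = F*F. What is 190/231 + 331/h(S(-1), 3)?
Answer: 80071/4389 ≈ 18.244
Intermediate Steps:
S(F) = -63 + 9*F² (S(F) = -63 + 9*(F*F) = -63 + 9*F²)
190/231 + 331/h(S(-1), 3) = 190/231 + 331/19 = 80071/4389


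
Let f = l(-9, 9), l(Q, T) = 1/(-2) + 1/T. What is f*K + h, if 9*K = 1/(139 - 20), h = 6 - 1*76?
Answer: -192781/2754 ≈ -70.000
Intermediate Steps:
h = -70 (h = 6 - 76 = -70)
K = 1/1071 (K = 1/(9*(139 - 20)) = (⅑)/119 = (⅑)*(1/119) = 1/1071 ≈ 0.00093371)
l(Q, T) = -½ + 1/T (l(Q, T) = 1*(-½) + 1/T = -½ + 1/T)
f = -7/18 (f = (½)*(2 - 1*9)/9 = (½)*(⅑)*(2 - 9) = (½)*(⅑)*(-7) = -7/18 ≈ -0.38889)
f*K + h = -7/18*1/1071 - 70 = -1/2754 - 70 = -192781/2754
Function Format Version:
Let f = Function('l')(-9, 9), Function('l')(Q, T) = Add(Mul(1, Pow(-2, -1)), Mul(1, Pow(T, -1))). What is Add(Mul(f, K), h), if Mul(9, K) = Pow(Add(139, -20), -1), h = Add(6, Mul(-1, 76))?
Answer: Rational(-192781, 2754) ≈ -70.000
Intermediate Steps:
h = -70 (h = Add(6, -76) = -70)
K = Rational(1, 1071) (K = Mul(Rational(1, 9), Pow(Add(139, -20), -1)) = Mul(Rational(1, 9), Pow(119, -1)) = Mul(Rational(1, 9), Rational(1, 119)) = Rational(1, 1071) ≈ 0.00093371)
Function('l')(Q, T) = Add(Rational(-1, 2), Pow(T, -1)) (Function('l')(Q, T) = Add(Mul(1, Rational(-1, 2)), Pow(T, -1)) = Add(Rational(-1, 2), Pow(T, -1)))
f = Rational(-7, 18) (f = Mul(Rational(1, 2), Pow(9, -1), Add(2, Mul(-1, 9))) = Mul(Rational(1, 2), Rational(1, 9), Add(2, -9)) = Mul(Rational(1, 2), Rational(1, 9), -7) = Rational(-7, 18) ≈ -0.38889)
Add(Mul(f, K), h) = Add(Mul(Rational(-7, 18), Rational(1, 1071)), -70) = Add(Rational(-1, 2754), -70) = Rational(-192781, 2754)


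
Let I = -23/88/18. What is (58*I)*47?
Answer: -31349/792 ≈ -39.582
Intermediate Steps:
I = -23/1584 (I = -23*1/88*(1/18) = -23/88*1/18 = -23/1584 ≈ -0.014520)
(58*I)*47 = (58*(-23/1584))*47 = -667/792*47 = -31349/792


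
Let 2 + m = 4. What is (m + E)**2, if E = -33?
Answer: 961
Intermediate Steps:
m = 2 (m = -2 + 4 = 2)
(m + E)**2 = (2 - 33)**2 = (-31)**2 = 961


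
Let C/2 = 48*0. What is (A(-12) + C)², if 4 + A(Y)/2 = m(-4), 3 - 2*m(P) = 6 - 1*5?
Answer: 36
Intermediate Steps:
m(P) = 1 (m(P) = 3/2 - (6 - 1*5)/2 = 3/2 - (6 - 5)/2 = 3/2 - ½*1 = 3/2 - ½ = 1)
A(Y) = -6 (A(Y) = -8 + 2*1 = -8 + 2 = -6)
C = 0 (C = 2*(48*0) = 2*0 = 0)
(A(-12) + C)² = (-6 + 0)² = (-6)² = 36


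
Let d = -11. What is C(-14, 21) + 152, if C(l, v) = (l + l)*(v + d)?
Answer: -128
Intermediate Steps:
C(l, v) = 2*l*(-11 + v) (C(l, v) = (l + l)*(v - 11) = (2*l)*(-11 + v) = 2*l*(-11 + v))
C(-14, 21) + 152 = 2*(-14)*(-11 + 21) + 152 = 2*(-14)*10 + 152 = -280 + 152 = -128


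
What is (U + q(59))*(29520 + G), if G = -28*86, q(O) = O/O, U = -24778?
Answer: -671754024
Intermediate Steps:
q(O) = 1
G = -2408
(U + q(59))*(29520 + G) = (-24778 + 1)*(29520 - 2408) = -24777*27112 = -671754024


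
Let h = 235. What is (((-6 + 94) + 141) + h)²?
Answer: 215296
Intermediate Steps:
(((-6 + 94) + 141) + h)² = (((-6 + 94) + 141) + 235)² = ((88 + 141) + 235)² = (229 + 235)² = 464² = 215296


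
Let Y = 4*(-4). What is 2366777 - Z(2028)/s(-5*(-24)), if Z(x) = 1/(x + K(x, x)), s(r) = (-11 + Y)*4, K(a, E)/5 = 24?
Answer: 549054395569/231984 ≈ 2.3668e+6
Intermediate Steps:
K(a, E) = 120 (K(a, E) = 5*24 = 120)
Y = -16
s(r) = -108 (s(r) = (-11 - 16)*4 = -27*4 = -108)
Z(x) = 1/(120 + x) (Z(x) = 1/(x + 120) = 1/(120 + x))
2366777 - Z(2028)/s(-5*(-24)) = 2366777 - 1/((120 + 2028)*(-108)) = 2366777 - (-1)/(2148*108) = 2366777 - 1*(-1/231984) = 2366777 + 1/231984 = 549054395569/231984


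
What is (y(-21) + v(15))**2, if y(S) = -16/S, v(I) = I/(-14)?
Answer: 169/1764 ≈ 0.095805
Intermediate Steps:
v(I) = -I/14 (v(I) = I*(-1/14) = -I/14)
(y(-21) + v(15))**2 = (-16/(-21) - 1/14*15)**2 = (-16*(-1/21) - 15/14)**2 = (16/21 - 15/14)**2 = (-13/42)**2 = 169/1764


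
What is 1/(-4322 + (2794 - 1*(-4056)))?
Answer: 1/2528 ≈ 0.00039557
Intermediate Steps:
1/(-4322 + (2794 - 1*(-4056))) = 1/(-4322 + (2794 + 4056)) = 1/(-4322 + 6850) = 1/2528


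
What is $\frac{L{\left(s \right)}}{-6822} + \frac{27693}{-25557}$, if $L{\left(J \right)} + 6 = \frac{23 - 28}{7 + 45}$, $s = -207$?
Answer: $- \frac{3271941341}{3022064136} \approx -1.0827$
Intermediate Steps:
$L{\left(J \right)} = - \frac{317}{52}$ ($L{\left(J \right)} = -6 + \frac{23 - 28}{7 + 45} = -6 - \frac{5}{52} = - \frac{317}{52}$)
$\frac{L{\left(s \right)}}{-6822} + \frac{27693}{-25557} = - \frac{317}{52 \left(-6822\right)} + \frac{27693}{-25557} = \left(- \frac{317}{52}\right) \left(- \frac{1}{6822}\right) + 27693 \left(- \frac{1}{25557}\right) = \frac{317}{354744} - \frac{9231}{8519} = - \frac{3271941341}{3022064136}$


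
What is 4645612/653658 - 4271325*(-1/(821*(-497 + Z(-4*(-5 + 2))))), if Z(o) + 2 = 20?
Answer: -482528513671/128528445711 ≈ -3.7543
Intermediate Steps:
Z(o) = 18 (Z(o) = -2 + 20 = 18)
4645612/653658 - 4271325*(-1/(821*(-497 + Z(-4*(-5 + 2))))) = 4645612/653658 - 4271325*(-1/(821*(-497 + 18))) = 4645612*(1/653658) - 4271325/((-821*(-479))) = 2322806/326829 - 4271325/393259 = -482528513671/128528445711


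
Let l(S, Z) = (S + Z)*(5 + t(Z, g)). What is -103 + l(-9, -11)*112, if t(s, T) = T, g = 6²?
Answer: -91943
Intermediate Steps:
g = 36
l(S, Z) = 41*S + 41*Z (l(S, Z) = (S + Z)*(5 + 36) = (S + Z)*41 = 41*S + 41*Z)
-103 + l(-9, -11)*112 = -103 + (41*(-9) + 41*(-11))*112 = -103 + (-369 - 451)*112 = -103 - 820*112 = -103 - 91840 = -91943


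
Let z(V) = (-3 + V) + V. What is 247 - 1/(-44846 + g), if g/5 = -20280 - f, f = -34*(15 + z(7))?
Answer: 35031023/141826 ≈ 247.00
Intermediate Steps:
z(V) = -3 + 2*V
f = -884 (f = -34*(15 + (-3 + 2*7)) = -34*(15 + (-3 + 14)) = -34*(15 + 11) = -34*26 = -884)
g = -96980 (g = 5*(-20280 - 1*(-884)) = 5*(-20280 + 884) = 5*(-19396) = -96980)
247 - 1/(-44846 + g) = 247 - 1/(-44846 - 96980) = 247 - 1/(-141826) = 247 - 1*(-1/141826) = 247 + 1/141826 = 35031023/141826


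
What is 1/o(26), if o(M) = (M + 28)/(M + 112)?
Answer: 23/9 ≈ 2.5556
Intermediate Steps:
o(M) = (28 + M)/(112 + M)
1/o(26) = 1/((28 + 26)/(112 + 26)) = 1/(54/138) = 1/((1/138)*54) = 1/(9/23) = 23/9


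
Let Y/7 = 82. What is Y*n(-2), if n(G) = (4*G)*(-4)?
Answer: 18368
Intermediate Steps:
Y = 574 (Y = 7*82 = 574)
n(G) = -16*G
Y*n(-2) = 574*(-16*(-2)) = 574*32 = 18368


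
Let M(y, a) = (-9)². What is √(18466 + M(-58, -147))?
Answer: √18547 ≈ 136.19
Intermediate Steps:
M(y, a) = 81
√(18466 + M(-58, -147)) = √(18466 + 81) = √18547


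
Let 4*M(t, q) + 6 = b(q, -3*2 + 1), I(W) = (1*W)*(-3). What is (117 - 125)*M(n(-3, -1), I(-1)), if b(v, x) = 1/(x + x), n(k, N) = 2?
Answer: 61/5 ≈ 12.200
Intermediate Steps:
I(W) = -3*W (I(W) = W*(-3) = -3*W)
b(v, x) = 1/(2*x)
M(t, q) = -61/40 (M(t, q) = -3/2 + (1/(2*(-3*2 + 1)))/4 = -3/2 + (1/(2*(-6 + 1)))/4 = -3/2 + ((1/2)/(-5))/4 = -3/2 + ((1/2)*(-1/5))/4 = -3/2 + (1/4)*(-1/10) = -3/2 - 1/40 = -61/40)
(117 - 125)*M(n(-3, -1), I(-1)) = (117 - 125)*(-61/40) = -8*(-61/40) = 61/5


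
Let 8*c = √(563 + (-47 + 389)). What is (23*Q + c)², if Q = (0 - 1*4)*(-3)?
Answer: (2208 + √905)²/64 ≈ 78266.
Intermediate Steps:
c = √905/8 (c = √(563 + (-47 + 389))/8 = √(563 + 342)/8 = √905/8 ≈ 3.7604)
Q = 12 (Q = (0 - 4)*(-3) = -4*(-3) = 12)
(23*Q + c)² = (23*12 + √905/8)² = (276 + √905/8)²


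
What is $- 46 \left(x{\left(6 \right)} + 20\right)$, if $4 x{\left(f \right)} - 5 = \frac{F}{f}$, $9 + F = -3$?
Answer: $- \frac{1909}{2} \approx -954.5$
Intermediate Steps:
$F = -12$ ($F = -9 - 3 = -12$)
$x{\left(f \right)} = \frac{5}{4} - \frac{3}{f}$ ($x{\left(f \right)} = \frac{5}{4} + \frac{\left(-12\right) \frac{1}{f}}{4} = \frac{5}{4} - \frac{3}{f}$)
$- 46 \left(x{\left(6 \right)} + 20\right) = - 46 \left(\left(\frac{5}{4} - \frac{3}{6}\right) + 20\right) = - 46 \left(\left(\frac{5}{4} - \frac{1}{2}\right) + 20\right) = - 46 \left(\frac{3}{4} + 20\right) = \left(-46\right) \frac{83}{4} = - \frac{1909}{2}$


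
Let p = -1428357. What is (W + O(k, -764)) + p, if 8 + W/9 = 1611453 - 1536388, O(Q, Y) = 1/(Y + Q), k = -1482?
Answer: -1690887625/2246 ≈ -7.5284e+5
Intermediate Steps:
O(Q, Y) = 1/(Q + Y)
W = 675513 (W = -72 + 9*(1611453 - 1536388) = -72 + 9*75065 = -72 + 675585 = 675513)
(W + O(k, -764)) + p = (675513 + 1/(-1482 - 764)) - 1428357 = (675513 + 1/(-2246)) - 1428357 = (675513 - 1/2246) - 1428357 = 1517202197/2246 - 1428357 = -1690887625/2246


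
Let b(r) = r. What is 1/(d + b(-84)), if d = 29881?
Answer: 1/29797 ≈ 3.3560e-5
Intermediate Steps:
1/(d + b(-84)) = 1/(29881 - 84) = 1/29797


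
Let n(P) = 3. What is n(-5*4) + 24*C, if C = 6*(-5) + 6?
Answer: -573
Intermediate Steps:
C = -24 (C = -30 + 6 = -24)
n(-5*4) + 24*C = 3 + 24*(-24) = 3 - 576 = -573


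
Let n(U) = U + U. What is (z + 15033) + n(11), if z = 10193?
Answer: 25248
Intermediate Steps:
n(U) = 2*U
(z + 15033) + n(11) = (10193 + 15033) + 2*11 = 25226 + 22 = 25248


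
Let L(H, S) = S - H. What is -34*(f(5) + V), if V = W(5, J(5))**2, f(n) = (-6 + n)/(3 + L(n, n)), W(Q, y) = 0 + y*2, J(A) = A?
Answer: -10166/3 ≈ -3388.7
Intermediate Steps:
W(Q, y) = 2*y (W(Q, y) = 0 + 2*y = 2*y)
f(n) = -2 + n/3 (f(n) = (-6 + n)/(3 + (n - n)) = (-6 + n)/(3 + 0) = (-6 + n)/3 = (-6 + n)*(1/3) = -2 + n/3)
V = 100 (V = (2*5)**2 = 10**2 = 100)
-34*(f(5) + V) = -34*((-2 + (1/3)*5) + 100) = -34*((-2 + 5/3) + 100) = -34*(-1/3 + 100) = -34*299/3 = -10166/3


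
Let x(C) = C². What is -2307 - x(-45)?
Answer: -4332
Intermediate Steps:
-2307 - x(-45) = -2307 - 1*(-45)² = -2307 - 1*2025 = -2307 - 2025 = -4332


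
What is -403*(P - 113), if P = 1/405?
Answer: 18442892/405 ≈ 45538.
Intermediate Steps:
P = 1/405 ≈ 0.0024691
-403*(P - 113) = -403*(1/405 - 113) = -403*(-45764/405) = 18442892/405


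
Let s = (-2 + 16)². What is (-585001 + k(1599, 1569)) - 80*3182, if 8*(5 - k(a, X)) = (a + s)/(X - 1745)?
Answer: -1182093053/1408 ≈ -8.3956e+5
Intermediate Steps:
s = 196 (s = 14² = 196)
k(a, X) = 5 - (196 + a)/(8*(-1745 + X)) (k(a, X) = 5 - (a + 196)/(8*(X - 1745)) = 5 - (196 + a)/(8*(-1745 + X)))
(-585001 + k(1599, 1569)) - 80*3182 = (-585001 + (-69996 - 1*1599 + 40*1569)/(8*(-1745 + 1569))) - 80*3182 = (-585001 + (⅛)*(-69996 - 1599 + 62760)/(-176)) - 254560 = (-585001 + (⅛)*(-1/176)*(-8835)) - 254560 = (-585001 + 8835/1408) - 254560 = -823672573/1408 - 254560 = -1182093053/1408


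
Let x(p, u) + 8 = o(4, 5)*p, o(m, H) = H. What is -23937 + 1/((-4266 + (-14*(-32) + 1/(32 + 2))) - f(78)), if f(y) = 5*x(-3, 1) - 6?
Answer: -3008809123/125697 ≈ -23937.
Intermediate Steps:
x(p, u) = -8 + 5*p
f(y) = -121 (f(y) = 5*(-8 + 5*(-3)) - 6 = 5*(-8 - 15) - 6 = 5*(-23) - 6 = -115 - 6 = -121)
-23937 + 1/((-4266 + (-14*(-32) + 1/(32 + 2))) - f(78)) = -23937 + 1/((-4266 + (-14*(-32) + 1/(32 + 2))) - 1*(-121)) = -23937 + 1/((-4266 + (448 + 1/34)) + 121) = -23937 + 1/((-4266 + 15233/34) + 121) = -23937 + 1/(-129811/34 + 121) = -23937 + 1/(-125697/34) = -23937 - 34/125697 = -3008809123/125697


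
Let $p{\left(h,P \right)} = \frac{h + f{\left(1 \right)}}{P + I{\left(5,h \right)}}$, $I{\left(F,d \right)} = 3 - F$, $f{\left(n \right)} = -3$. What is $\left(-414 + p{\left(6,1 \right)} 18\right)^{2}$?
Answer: $219024$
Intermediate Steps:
$p{\left(h,P \right)} = \frac{-3 + h}{-2 + P}$ ($p{\left(h,P \right)} = \frac{h - 3}{P + \left(3 - 5\right)} = \frac{-3 + h}{P + \left(3 - 5\right)} = \frac{-3 + h}{P - 2} = \frac{-3 + h}{-2 + P}$)
$\left(-414 + p{\left(6,1 \right)} 18\right)^{2} = \left(-414 + \frac{-3 + 6}{-2 + 1} \cdot 18\right)^{2} = \left(-414 + \frac{1}{-1} \cdot 3 \cdot 18\right)^{2} = \left(-414 + \left(-1\right) 3 \cdot 18\right)^{2} = \left(-414 - 54\right)^{2} = \left(-468\right)^{2} = 219024$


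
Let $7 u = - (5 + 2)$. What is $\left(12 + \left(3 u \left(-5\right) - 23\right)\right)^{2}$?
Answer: $16$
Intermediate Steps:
$u = -1$ ($u = \frac{\left(-1\right) \left(5 + 2\right)}{7} = \frac{\left(-1\right) 7}{7} = \frac{1}{7} \left(-7\right) = -1$)
$\left(12 + \left(3 u \left(-5\right) - 23\right)\right)^{2} = \left(12 - \left(23 - 3 \left(-1\right) \left(-5\right)\right)\right)^{2} = \left(12 - 8\right)^{2} = 4^{2} = 16$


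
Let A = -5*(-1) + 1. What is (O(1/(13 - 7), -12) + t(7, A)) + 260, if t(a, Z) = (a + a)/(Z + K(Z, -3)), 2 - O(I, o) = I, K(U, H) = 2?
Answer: 3163/12 ≈ 263.58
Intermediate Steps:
A = 6 (A = 5 + 1 = 6)
O(I, o) = 2 - I
t(a, Z) = 2*a/(2 + Z) (t(a, Z) = (a + a)/(Z + 2) = (2*a)/(2 + Z) = 2*a/(2 + Z))
(O(1/(13 - 7), -12) + t(7, A)) + 260 = ((2 - 1/(13 - 7)) + 2*7/(2 + 6)) + 260 = ((2 - 1/6) + 2*7/8) + 260 = ((2 - 1*⅙) + 2*7*(⅛)) + 260 = ((2 - ⅙) + 7/4) + 260 = (11/6 + 7/4) + 260 = 43/12 + 260 = 3163/12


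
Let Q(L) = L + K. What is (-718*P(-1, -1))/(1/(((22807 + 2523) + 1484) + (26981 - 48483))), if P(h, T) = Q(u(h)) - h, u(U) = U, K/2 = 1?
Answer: -7628032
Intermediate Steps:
K = 2 (K = 2*1 = 2)
Q(L) = 2 + L (Q(L) = L + 2 = 2 + L)
P(h, T) = 2 (P(h, T) = (2 + h) - h = 2)
(-718*P(-1, -1))/(1/(((22807 + 2523) + 1484) + (26981 - 48483))) = (-718*2)/(1/(((22807 + 2523) + 1484) + (26981 - 48483))) = -1436/(1/((25330 + 1484) - 21502)) = -1436/(1/(26814 - 21502)) = -1436/(1/5312) = -1436/1/5312 = -1436*5312 = -7628032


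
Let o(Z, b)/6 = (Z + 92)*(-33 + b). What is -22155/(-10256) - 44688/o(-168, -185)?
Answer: 1912351/1117904 ≈ 1.7107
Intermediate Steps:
o(Z, b) = 6*(-33 + b)*(92 + Z) (o(Z, b) = 6*((Z + 92)*(-33 + b)) = 6*((92 + Z)*(-33 + b)) = 6*((-33 + b)*(92 + Z)) = 6*(-33 + b)*(92 + Z))
-22155/(-10256) - 44688/o(-168, -185) = -22155/(-10256) - 44688/(-18216 - 198*(-168) + 552*(-185) + 6*(-168)*(-185)) = -22155*(-1/10256) - 44688/(-18216 + 33264 - 102120 + 186480) = 22155/10256 - 44688/99408 = 22155/10256 - 44688*1/99408 = 22155/10256 - 49/109 = 1912351/1117904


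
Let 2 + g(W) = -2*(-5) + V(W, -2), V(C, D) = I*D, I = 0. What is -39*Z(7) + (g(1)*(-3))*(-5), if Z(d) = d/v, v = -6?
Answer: 331/2 ≈ 165.50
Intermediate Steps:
V(C, D) = 0 (V(C, D) = 0*D = 0)
g(W) = 8 (g(W) = -2 + (-2*(-5) + 0) = -2 + (10 + 0) = -2 + 10 = 8)
Z(d) = -d/6 (Z(d) = d/(-6) = d*(-1/6) = -d/6)
-39*Z(7) + (g(1)*(-3))*(-5) = -(-13)*7/2 + (8*(-3))*(-5) = -39*(-7/6) - 24*(-5) = 91/2 + 120 = 331/2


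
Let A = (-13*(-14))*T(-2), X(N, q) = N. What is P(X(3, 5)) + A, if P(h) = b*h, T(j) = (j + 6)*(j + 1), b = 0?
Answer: -728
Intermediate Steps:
T(j) = (1 + j)*(6 + j) (T(j) = (6 + j)*(1 + j) = (1 + j)*(6 + j))
P(h) = 0 (P(h) = 0*h = 0)
A = -728 (A = (-13*(-14))*(6 + (-2)**2 + 7*(-2)) = 182*(6 + 4 - 14) = 182*(-4) = -728)
P(X(3, 5)) + A = 0 - 728 = -728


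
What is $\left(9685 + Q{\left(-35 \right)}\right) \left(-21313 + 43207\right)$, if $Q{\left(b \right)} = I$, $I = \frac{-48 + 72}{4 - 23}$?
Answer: $\frac{4028298954}{19} \approx 2.1202 \cdot 10^{8}$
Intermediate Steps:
$I = - \frac{24}{19}$ ($I = \frac{24}{-19} = 24 \left(- \frac{1}{19}\right) = - \frac{24}{19} \approx -1.2632$)
$Q{\left(b \right)} = - \frac{24}{19}$
$\left(9685 + Q{\left(-35 \right)}\right) \left(-21313 + 43207\right) = \left(9685 - \frac{24}{19}\right) \left(-21313 + 43207\right) = \frac{183991}{19} \cdot 21894 = \frac{4028298954}{19}$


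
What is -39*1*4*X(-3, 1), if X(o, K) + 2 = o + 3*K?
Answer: 312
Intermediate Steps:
X(o, K) = -2 + o + 3*K (X(o, K) = -2 + (o + 3*K) = -2 + o + 3*K)
-39*1*4*X(-3, 1) = -39*1*4*(-2 - 3 + 3*1) = -156*(-2 - 3 + 3) = -156*(-2) = -39*(-8) = 312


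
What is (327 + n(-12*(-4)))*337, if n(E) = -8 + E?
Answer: 123679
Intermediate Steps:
(327 + n(-12*(-4)))*337 = (327 + (-8 - 12*(-4)))*337 = (327 + (-8 + 48))*337 = (327 + 40)*337 = 367*337 = 123679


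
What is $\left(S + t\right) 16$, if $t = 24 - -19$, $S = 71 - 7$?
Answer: $1712$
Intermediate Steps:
$S = 64$ ($S = 71 - 7 = 64$)
$t = 43$ ($t = 24 + 19 = 43$)
$\left(S + t\right) 16 = \left(64 + 43\right) 16 = 107 \cdot 16 = 1712$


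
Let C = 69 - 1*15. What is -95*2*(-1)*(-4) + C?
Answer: -706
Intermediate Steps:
C = 54 (C = 69 - 15 = 54)
-95*2*(-1)*(-4) + C = -95*2*(-1)*(-4) + 54 = -(-190)*(-4) + 54 = -95*8 + 54 = -760 + 54 = -706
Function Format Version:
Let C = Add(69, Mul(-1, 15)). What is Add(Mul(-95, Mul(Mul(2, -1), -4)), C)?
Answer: -706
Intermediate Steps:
C = 54 (C = Add(69, -15) = 54)
Add(Mul(-95, Mul(Mul(2, -1), -4)), C) = Add(Mul(-95, Mul(Mul(2, -1), -4)), 54) = Add(Mul(-95, Mul(-2, -4)), 54) = Add(Mul(-95, 8), 54) = Add(-760, 54) = -706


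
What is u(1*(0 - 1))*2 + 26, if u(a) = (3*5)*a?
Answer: -4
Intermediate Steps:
u(a) = 15*a
u(1*(0 - 1))*2 + 26 = (15*(1*(0 - 1)))*2 + 26 = (15*(1*(-1)))*2 + 26 = (15*(-1))*2 + 26 = -15*2 + 26 = -30 + 26 = -4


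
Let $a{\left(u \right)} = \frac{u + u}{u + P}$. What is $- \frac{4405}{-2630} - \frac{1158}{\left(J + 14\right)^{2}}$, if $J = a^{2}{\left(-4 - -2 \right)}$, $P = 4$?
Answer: $- \frac{13486}{7101} \approx -1.8992$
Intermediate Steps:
$a{\left(u \right)} = \frac{2 u}{4 + u}$ ($a{\left(u \right)} = \frac{u + u}{u + 4} = \frac{2 u}{4 + u}$)
$J = 4$ ($J = \left(\frac{2 \left(-4 - -2\right)}{4 - 2}\right)^{2} = \left(\frac{2 \left(-4 + 2\right)}{4 + \left(-4 + 2\right)}\right)^{2} = \left(2 \left(-2\right) \frac{1}{4 - 2}\right)^{2} = \left(2 \left(-2\right) \frac{1}{2}\right)^{2} = \left(-2\right)^{2} = 4$)
$- \frac{4405}{-2630} - \frac{1158}{\left(J + 14\right)^{2}} = - \frac{4405}{-2630} - \frac{1158}{\left(4 + 14\right)^{2}} = \left(-4405\right) \left(- \frac{1}{2630}\right) - \frac{1158}{18^{2}} = \frac{881}{526} - \frac{1158}{324} = \frac{881}{526} - \frac{193}{54} = - \frac{13486}{7101}$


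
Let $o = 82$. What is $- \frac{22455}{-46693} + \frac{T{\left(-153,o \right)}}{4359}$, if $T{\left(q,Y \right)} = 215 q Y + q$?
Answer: $- \frac{41952831318}{67844929} \approx -618.36$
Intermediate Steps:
$T{\left(q,Y \right)} = q + 215 Y q$ ($T{\left(q,Y \right)} = 215 Y q + q = q + 215 Y q$)
$- \frac{22455}{-46693} + \frac{T{\left(-153,o \right)}}{4359} = - \frac{22455}{-46693} + \frac{\left(-153\right) \left(1 + 215 \cdot 82\right)}{4359} = \left(-22455\right) \left(- \frac{1}{46693}\right) + - 153 \left(1 + 17630\right) \frac{1}{4359} = \frac{22455}{46693} + \left(-153\right) 17631 \cdot \frac{1}{4359} = \frac{22455}{46693} - \frac{899181}{1453} = - \frac{41952831318}{67844929}$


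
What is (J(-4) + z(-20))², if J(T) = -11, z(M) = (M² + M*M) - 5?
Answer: 614656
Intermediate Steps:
z(M) = -5 + 2*M² (z(M) = (M² + M²) - 5 = 2*M² - 5 = -5 + 2*M²)
(J(-4) + z(-20))² = (-11 + (-5 + 2*(-20)²))² = (-11 + (-5 + 2*400))² = (-11 + (-5 + 800))² = (-11 + 795)² = 784² = 614656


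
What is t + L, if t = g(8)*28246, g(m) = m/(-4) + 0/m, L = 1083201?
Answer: 1026709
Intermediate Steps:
g(m) = -m/4 (g(m) = m*(-¼) + 0 = -m/4 + 0 = -m/4)
t = -56492 (t = -¼*8*28246 = -2*28246 = -56492)
t + L = -56492 + 1083201 = 1026709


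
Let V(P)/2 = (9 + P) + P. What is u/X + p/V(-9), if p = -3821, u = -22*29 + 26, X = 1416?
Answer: 112490/531 ≈ 211.85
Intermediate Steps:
u = -612 (u = -638 + 26 = -612)
V(P) = 18 + 4*P (V(P) = 2*((9 + P) + P) = 2*(9 + 2*P) = 18 + 4*P)
u/X + p/V(-9) = -612/1416 - 3821/(18 + 4*(-9)) = -612*1/1416 - 3821/(18 - 36) = -51/118 - 3821/(-18) = -51/118 - 3821*(-1/18) = -51/118 + 3821/18 = 112490/531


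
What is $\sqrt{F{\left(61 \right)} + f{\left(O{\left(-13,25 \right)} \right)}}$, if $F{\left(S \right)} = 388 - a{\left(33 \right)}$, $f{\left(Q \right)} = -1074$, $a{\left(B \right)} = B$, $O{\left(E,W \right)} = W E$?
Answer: $i \sqrt{719} \approx 26.814 i$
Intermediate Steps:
$O{\left(E,W \right)} = E W$
$F{\left(S \right)} = 355$ ($F{\left(S \right)} = 388 - 33 = 355$)
$\sqrt{F{\left(61 \right)} + f{\left(O{\left(-13,25 \right)} \right)}} = \sqrt{355 - 1074} = \sqrt{-719} = i \sqrt{719}$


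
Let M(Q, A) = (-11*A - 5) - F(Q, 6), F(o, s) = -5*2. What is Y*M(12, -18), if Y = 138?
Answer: 28014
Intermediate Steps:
F(o, s) = -10
M(Q, A) = 5 - 11*A (M(Q, A) = (-11*A - 5) - 1*(-10) = (-5 - 11*A) + 10 = 5 - 11*A)
Y*M(12, -18) = 138*(5 - 11*(-18)) = 138*(5 + 198) = 138*203 = 28014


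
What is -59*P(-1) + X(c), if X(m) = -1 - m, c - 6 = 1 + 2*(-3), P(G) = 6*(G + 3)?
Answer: -710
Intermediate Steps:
P(G) = 18 + 6*G (P(G) = 6*(3 + G) = 18 + 6*G)
c = 1 (c = 6 + (1 + 2*(-3)) = 6 + (1 - 6) = 6 - 5 = 1)
-59*P(-1) + X(c) = -59*(18 + 6*(-1)) + (-1 - 1*1) = -59*(18 - 6) + (-1 - 1) = -59*12 - 2 = -708 - 2 = -710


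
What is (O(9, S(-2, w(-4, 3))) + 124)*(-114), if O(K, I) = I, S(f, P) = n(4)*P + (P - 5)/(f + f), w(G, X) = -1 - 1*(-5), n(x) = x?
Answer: -31977/2 ≈ -15989.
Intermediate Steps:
w(G, X) = 4 (w(G, X) = -1 + 5 = 4)
S(f, P) = 4*P + (-5 + P)/(2*f) (S(f, P) = 4*P + (P - 5)/(f + f) = 4*P + (-5 + P)/((2*f)) = 4*P + (-5 + P)*(1/(2*f)) = 4*P + (-5 + P)/(2*f))
(O(9, S(-2, w(-4, 3))) + 124)*(-114) = ((½)*(-5 + 4 + 8*4*(-2))/(-2) + 124)*(-114) = ((½)*(-½)*(-5 + 4 - 64) + 124)*(-114) = ((½)*(-½)*(-65) + 124)*(-114) = (65/4 + 124)*(-114) = (561/4)*(-114) = -31977/2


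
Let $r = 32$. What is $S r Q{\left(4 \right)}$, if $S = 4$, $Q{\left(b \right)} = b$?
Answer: $512$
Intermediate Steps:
$S r Q{\left(4 \right)} = 4 \cdot 32 \cdot 4 = 128 \cdot 4 = 512$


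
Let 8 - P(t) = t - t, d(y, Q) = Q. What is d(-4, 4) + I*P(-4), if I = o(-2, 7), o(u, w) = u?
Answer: -12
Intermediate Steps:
P(t) = 8 (P(t) = 8 - (t - t) = 8 - 1*0 = 8 + 0 = 8)
I = -2
d(-4, 4) + I*P(-4) = 4 - 2*8 = 4 - 16 = -12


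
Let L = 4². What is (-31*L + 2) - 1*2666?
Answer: -3160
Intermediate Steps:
L = 16
(-31*L + 2) - 1*2666 = (-31*16 + 2) - 1*2666 = (-496 + 2) - 2666 = -494 - 2666 = -3160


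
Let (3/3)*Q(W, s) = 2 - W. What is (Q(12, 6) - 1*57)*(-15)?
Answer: 1005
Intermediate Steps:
Q(W, s) = 2 - W
(Q(12, 6) - 1*57)*(-15) = ((2 - 1*12) - 1*57)*(-15) = ((2 - 12) - 57)*(-15) = (-10 - 57)*(-15) = -67*(-15) = 1005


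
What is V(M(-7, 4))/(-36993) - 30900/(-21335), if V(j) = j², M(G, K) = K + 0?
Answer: 228548468/157849131 ≈ 1.4479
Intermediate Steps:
M(G, K) = K
V(M(-7, 4))/(-36993) - 30900/(-21335) = 4²/(-36993) - 30900/(-21335) = 16*(-1/36993) - 30900*(-1/21335) = -16/36993 + 6180/4267 = 228548468/157849131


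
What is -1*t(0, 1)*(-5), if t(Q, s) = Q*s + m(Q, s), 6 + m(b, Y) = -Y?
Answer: -35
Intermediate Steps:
m(b, Y) = -6 - Y
t(Q, s) = -6 - s + Q*s (t(Q, s) = Q*s + (-6 - s) = -6 - s + Q*s)
-1*t(0, 1)*(-5) = -1*(-6 - 1*1 + 0*1)*(-5) = -1*(-6 - 1 + 0)*(-5) = -1*(-7)*(-5) = -(-7)*(-5) = -1*35 = -35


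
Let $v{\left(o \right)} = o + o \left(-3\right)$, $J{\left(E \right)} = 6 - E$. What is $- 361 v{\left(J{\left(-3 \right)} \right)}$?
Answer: $6498$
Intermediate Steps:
$v{\left(o \right)} = - 2 o$ ($v{\left(o \right)} = o - 3 o = - 2 o$)
$- 361 v{\left(J{\left(-3 \right)} \right)} = - 361 \left(- 2 \left(6 - -3\right)\right) = - 361 \left(- 2 \left(6 + 3\right)\right) = - 361 \left(\left(-2\right) 9\right) = \left(-361\right) \left(-18\right) = 6498$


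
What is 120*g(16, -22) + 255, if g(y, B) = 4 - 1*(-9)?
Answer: 1815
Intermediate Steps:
g(y, B) = 13 (g(y, B) = 4 + 9 = 13)
120*g(16, -22) + 255 = 120*13 + 255 = 1560 + 255 = 1815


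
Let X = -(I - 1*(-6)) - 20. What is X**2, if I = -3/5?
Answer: 16129/25 ≈ 645.16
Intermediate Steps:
I = -3/5 (I = -3*1/5 = -3/5 ≈ -0.60000)
X = -127/5 (X = -(-3/5 - 1*(-6)) - 20 = -(-3/5 + 6) - 20 = -1*27/5 - 20 = -27/5 - 20 = -127/5 ≈ -25.400)
X**2 = (-127/5)**2 = 16129/25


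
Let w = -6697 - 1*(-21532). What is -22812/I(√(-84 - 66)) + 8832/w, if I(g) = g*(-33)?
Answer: 128/215 - 3802*I*√6/165 ≈ 0.59535 - 56.442*I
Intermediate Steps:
I(g) = -33*g
w = 14835 (w = -6697 + 21532 = 14835)
-22812/I(√(-84 - 66)) + 8832/w = -22812*(-1/(33*√(-84 - 66))) + 8832/14835 = -22812*I*√6/990 + 8832*(1/14835) = -22812*I*√6/990 + 128/215 = -3802*I*√6/165 + 128/215 = 128/215 - 3802*I*√6/165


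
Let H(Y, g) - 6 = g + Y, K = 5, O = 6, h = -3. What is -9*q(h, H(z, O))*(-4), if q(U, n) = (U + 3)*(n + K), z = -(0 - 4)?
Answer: 0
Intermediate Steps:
z = 4 (z = -1*(-4) = 4)
H(Y, g) = 6 + Y + g (H(Y, g) = 6 + (g + Y) = 6 + (Y + g) = 6 + Y + g)
q(U, n) = (3 + U)*(5 + n) (q(U, n) = (U + 3)*(n + 5) = (3 + U)*(5 + n))
-9*q(h, H(z, O))*(-4) = -9*(15 + 3*(6 + 4 + 6) + 5*(-3) - 3*(6 + 4 + 6))*(-4) = -9*(15 + 3*16 - 15 - 3*16)*(-4) = -9*(15 + 48 - 15 - 48)*(-4) = -9*0*(-4) = 0*(-4) = 0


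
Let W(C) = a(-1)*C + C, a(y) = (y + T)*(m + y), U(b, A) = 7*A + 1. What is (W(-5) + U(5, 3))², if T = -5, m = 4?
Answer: 11449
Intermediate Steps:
U(b, A) = 1 + 7*A
a(y) = (-5 + y)*(4 + y) (a(y) = (y - 5)*(4 + y) = (-5 + y)*(4 + y))
W(C) = -17*C (W(C) = (-20 + (-1)² - 1*(-1))*C + C = (-20 + 1 + 1)*C + C = -18*C + C = -17*C)
(W(-5) + U(5, 3))² = (-17*(-5) + (1 + 7*3))² = (85 + (1 + 21))² = (85 + 22)² = 107² = 11449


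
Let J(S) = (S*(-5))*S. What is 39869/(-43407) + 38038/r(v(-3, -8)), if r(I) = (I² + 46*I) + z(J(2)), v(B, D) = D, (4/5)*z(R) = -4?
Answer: -554478329/4470921 ≈ -124.02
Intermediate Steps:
J(S) = -5*S² (J(S) = (-5*S)*S = -5*S²)
z(R) = -5 (z(R) = (5/4)*(-4) = -5)
r(I) = -5 + I² + 46*I (r(I) = (I² + 46*I) - 5 = -5 + I² + 46*I)
39869/(-43407) + 38038/r(v(-3, -8)) = 39869/(-43407) + 38038/(-5 + (-8)² + 46*(-8)) = 39869*(-1/43407) + 38038/(-5 + 64 - 368) = -39869/43407 + 38038/(-309) = -39869/43407 + 38038*(-1/309) = -39869/43407 - 38038/309 = -554478329/4470921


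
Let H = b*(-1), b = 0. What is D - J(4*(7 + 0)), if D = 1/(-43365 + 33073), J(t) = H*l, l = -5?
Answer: -1/10292 ≈ -9.7163e-5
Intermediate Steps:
H = 0 (H = 0*(-1) = 0)
J(t) = 0 (J(t) = 0*(-5) = 0)
D = -1/10292 (D = 1/(-10292) = -1/10292 ≈ -9.7163e-5)
D - J(4*(7 + 0)) = -1/10292 - 1*0 = -1/10292 + 0 = -1/10292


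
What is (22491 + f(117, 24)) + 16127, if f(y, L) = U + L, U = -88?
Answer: 38554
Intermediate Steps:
f(y, L) = -88 + L
(22491 + f(117, 24)) + 16127 = (22491 + (-88 + 24)) + 16127 = (22491 - 64) + 16127 = 22427 + 16127 = 38554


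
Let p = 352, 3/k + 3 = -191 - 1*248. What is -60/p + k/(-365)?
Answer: -1209843/7098520 ≈ -0.17044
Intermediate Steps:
k = -3/442 (k = 3/(-3 + (-191 - 1*248)) = 3/(-3 + (-191 - 248)) = 3/(-3 - 439) = 3/(-442) = 3*(-1/442) = -3/442 ≈ -0.0067873)
-60/p + k/(-365) = -60/352 - 3/442/(-365) = -60*1/352 - 3/442*(-1/365) = -15/88 + 3/161330 = -1209843/7098520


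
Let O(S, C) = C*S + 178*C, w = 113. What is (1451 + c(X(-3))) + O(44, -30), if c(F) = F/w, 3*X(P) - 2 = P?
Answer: -1765852/339 ≈ -5209.0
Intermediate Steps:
X(P) = 2/3 + P/3
c(F) = F/113
O(S, C) = 178*C + C*S
(1451 + c(X(-3))) + O(44, -30) = (1451 + (2/3 + (1/3)*(-3))/113) - 30*(178 + 44) = (1451 + (2/3 - 1)/113) - 30*222 = (1451 + (1/113)*(-1/3)) - 6660 = (1451 - 1/339) - 6660 = 491888/339 - 6660 = -1765852/339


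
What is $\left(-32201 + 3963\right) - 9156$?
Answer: $-37394$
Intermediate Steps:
$\left(-32201 + 3963\right) - 9156 = -28238 - 9156 = -37394$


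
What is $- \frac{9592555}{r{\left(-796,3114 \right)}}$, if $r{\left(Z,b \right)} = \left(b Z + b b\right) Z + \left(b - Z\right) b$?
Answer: $\frac{9592555}{5733552852} \approx 0.0016731$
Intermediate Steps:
$r{\left(Z,b \right)} = Z \left(b^{2} + Z b\right) + b \left(b - Z\right)$ ($r{\left(Z,b \right)} = \left(Z b + b^{2}\right) Z + b \left(b - Z\right) = \left(b^{2} + Z b\right) Z + b \left(b - Z\right) = Z \left(b^{2} + Z b\right) + b \left(b - Z\right)$)
$- \frac{9592555}{r{\left(-796,3114 \right)}} = - \frac{9592555}{3114 \left(3114 + \left(-796\right)^{2} - -796 - 2478744\right)} = - \frac{9592555}{3114 \left(3114 + 633616 + 796 - 2478744\right)} = - \frac{9592555}{3114 \left(-1841218\right)} = - \frac{9592555}{-5733552852} = \left(-9592555\right) \left(- \frac{1}{5733552852}\right) = \frac{9592555}{5733552852}$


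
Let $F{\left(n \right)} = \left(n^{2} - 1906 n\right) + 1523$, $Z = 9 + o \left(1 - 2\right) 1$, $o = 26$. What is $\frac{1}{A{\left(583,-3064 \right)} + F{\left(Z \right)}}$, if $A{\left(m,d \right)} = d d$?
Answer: $\frac{1}{9422310} \approx 1.0613 \cdot 10^{-7}$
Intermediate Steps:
$A{\left(m,d \right)} = d^{2}$
$Z = -17$ ($Z = 9 + 26 \left(1 - 2\right) 1 = 9 + 26 \left(\left(-1\right) 1\right) = 9 + 26 \left(-1\right) = 9 - 26 = -17$)
$F{\left(n \right)} = 1523 + n^{2} - 1906 n$
$\frac{1}{A{\left(583,-3064 \right)} + F{\left(Z \right)}} = \frac{1}{\left(-3064\right)^{2} + \left(1523 + \left(-17\right)^{2} - -32402\right)} = \frac{1}{9388096 + \left(1523 + 289 + 32402\right)} = \frac{1}{9388096 + 34214} = \frac{1}{9422310}$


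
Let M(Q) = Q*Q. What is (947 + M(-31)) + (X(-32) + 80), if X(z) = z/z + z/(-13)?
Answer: 25889/13 ≈ 1991.5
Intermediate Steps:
X(z) = 1 - z/13 (X(z) = 1 + z*(-1/13) = 1 - z/13)
M(Q) = Q**2
(947 + M(-31)) + (X(-32) + 80) = (947 + (-31)**2) + ((1 - 1/13*(-32)) + 80) = (947 + 961) + ((1 + 32/13) + 80) = 1908 + (45/13 + 80) = 1908 + 1085/13 = 25889/13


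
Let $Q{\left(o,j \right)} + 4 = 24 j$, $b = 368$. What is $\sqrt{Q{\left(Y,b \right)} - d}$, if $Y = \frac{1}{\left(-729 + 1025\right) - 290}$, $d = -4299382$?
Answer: $3 \sqrt{478690} \approx 2075.6$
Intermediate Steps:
$Y = \frac{1}{6}$ ($Y = \frac{1}{296 - 290} = \frac{1}{6} \approx 0.16667$)
$Q{\left(o,j \right)} = -4 + 24 j$
$\sqrt{Q{\left(Y,b \right)} - d} = \sqrt{\left(-4 + 24 \cdot 368\right) - -4299382} = \sqrt{\left(-4 + 8832\right) + 4299382} = \sqrt{8828 + 4299382} = \sqrt{4308210} = 3 \sqrt{478690}$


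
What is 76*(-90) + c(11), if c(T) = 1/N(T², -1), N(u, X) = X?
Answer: -6841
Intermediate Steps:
c(T) = -1 (c(T) = 1/(-1) = -1)
76*(-90) + c(11) = 76*(-90) - 1 = -6840 - 1 = -6841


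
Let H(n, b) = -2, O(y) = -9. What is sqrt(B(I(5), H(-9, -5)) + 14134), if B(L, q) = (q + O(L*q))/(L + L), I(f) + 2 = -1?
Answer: sqrt(508890)/6 ≈ 118.89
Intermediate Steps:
I(f) = -3 (I(f) = -2 - 1 = -3)
B(L, q) = (-9 + q)/(2*L) (B(L, q) = (q - 9)/(L + L) = (-9 + q)/((2*L)) = (-9 + q)*(1/(2*L)) = (-9 + q)/(2*L))
sqrt(B(I(5), H(-9, -5)) + 14134) = sqrt((1/2)*(-9 - 2)/(-3) + 14134) = sqrt((1/2)*(-1/3)*(-11) + 14134) = sqrt(11/6 + 14134) = sqrt(84815/6) = sqrt(508890)/6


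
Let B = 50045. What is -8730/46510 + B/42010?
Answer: 39216913/39077702 ≈ 1.0036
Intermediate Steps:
-8730/46510 + B/42010 = -8730/46510 + 50045/42010 = -8730*1/46510 + 50045*(1/42010) = -873/4651 + 10009/8402 = 39216913/39077702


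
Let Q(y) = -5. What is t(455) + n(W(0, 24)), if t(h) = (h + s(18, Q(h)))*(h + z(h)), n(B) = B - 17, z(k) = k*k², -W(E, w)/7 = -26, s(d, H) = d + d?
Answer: 46250643695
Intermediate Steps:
s(d, H) = 2*d
W(E, w) = 182 (W(E, w) = -7*(-26) = 182)
z(k) = k³
n(B) = -17 + B
t(h) = (36 + h)*(h + h³) (t(h) = (h + 2*18)*(h + h³) = (h + 36)*(h + h³) = (36 + h)*(h + h³))
t(455) + n(W(0, 24)) = 455*(36 + 455 + 455³ + 36*455²) + (-17 + 182) = 455*(36 + 455 + 94196375 + 36*207025) + 165 = 455*(36 + 455 + 94196375 + 7452900) + 165 = 455*101649766 + 165 = 46250643530 + 165 = 46250643695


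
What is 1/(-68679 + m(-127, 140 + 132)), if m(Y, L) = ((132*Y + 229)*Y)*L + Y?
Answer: 1/571116234 ≈ 1.7510e-9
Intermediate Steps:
m(Y, L) = Y + L*Y*(229 + 132*Y) (m(Y, L) = ((229 + 132*Y)*Y)*L + Y = (Y*(229 + 132*Y))*L + Y = L*Y*(229 + 132*Y) + Y = Y + L*Y*(229 + 132*Y))
1/(-68679 + m(-127, 140 + 132)) = 1/(-68679 - 127*(1 + 229*(140 + 132) + 132*(140 + 132)*(-127))) = 1/(-68679 - 127*(1 + 229*272 + 132*272*(-127))) = 1/(-68679 - 127*(1 + 62288 - 4559808)) = 1/(-68679 - 127*(-4497519)) = 1/(-68679 + 571184913) = 1/571116234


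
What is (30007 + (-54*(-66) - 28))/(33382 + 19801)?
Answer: 33543/53183 ≈ 0.63071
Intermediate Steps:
(30007 + (-54*(-66) - 28))/(33382 + 19801) = (30007 + (3564 - 28))/53183 = (30007 + 3536)*(1/53183) = 33543*(1/53183) = 33543/53183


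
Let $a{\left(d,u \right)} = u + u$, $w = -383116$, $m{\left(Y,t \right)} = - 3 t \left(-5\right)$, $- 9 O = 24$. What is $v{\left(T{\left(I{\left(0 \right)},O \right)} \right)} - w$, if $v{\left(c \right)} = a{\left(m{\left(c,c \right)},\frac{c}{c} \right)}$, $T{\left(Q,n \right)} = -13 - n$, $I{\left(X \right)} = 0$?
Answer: $383118$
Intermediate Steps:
$O = - \frac{8}{3}$ ($O = \left(- \frac{1}{9}\right) 24 = - \frac{8}{3} \approx -2.6667$)
$m{\left(Y,t \right)} = 15 t$
$a{\left(d,u \right)} = 2 u$
$v{\left(c \right)} = 2$ ($v{\left(c \right)} = 2 \frac{c}{c} = 2 \cdot 1 = 2$)
$v{\left(T{\left(I{\left(0 \right)},O \right)} \right)} - w = 2 - -383116 = 2 + 383116 = 383118$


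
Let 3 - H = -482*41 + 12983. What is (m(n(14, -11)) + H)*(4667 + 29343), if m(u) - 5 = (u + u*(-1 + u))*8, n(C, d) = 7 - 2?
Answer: 237627870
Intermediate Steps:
H = 6782 (H = 3 - (-482*41 + 12983) = 3 - (-19762 + 12983) = 3 - 1*(-6779) = 3 + 6779 = 6782)
n(C, d) = 5
m(u) = 5 + 8*u + 8*u*(-1 + u) (m(u) = 5 + (u + u*(-1 + u))*8 = 5 + (8*u + 8*u*(-1 + u)) = 5 + 8*u + 8*u*(-1 + u))
(m(n(14, -11)) + H)*(4667 + 29343) = ((5 + 8*5²) + 6782)*(4667 + 29343) = ((5 + 8*25) + 6782)*34010 = ((5 + 200) + 6782)*34010 = (205 + 6782)*34010 = 6987*34010 = 237627870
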